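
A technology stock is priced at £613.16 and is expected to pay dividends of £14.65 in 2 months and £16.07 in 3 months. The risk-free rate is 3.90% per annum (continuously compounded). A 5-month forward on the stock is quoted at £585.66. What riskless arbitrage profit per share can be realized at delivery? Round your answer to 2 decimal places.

£6.58 per share

PV(dividends) I = 14.65·e^(−0.0390·2/12) + 16.07·e^(−0.0390·3/12) = 30.4692
Fair forward F* = (S − I)·e^(rT) = (613.16 − 30.4692)·e^0.016250 = 582.6908 × 1.016383 = 592.2370
Market £585.66 < fair 592.2370: forward underpriced → reverse cash-and-carry (short the stock, invest proceeds at r, pay the dividends, go long the forward).
Profit at T = |F_mkt − F*| = |585.66 − 592.2370| = £6.58 per share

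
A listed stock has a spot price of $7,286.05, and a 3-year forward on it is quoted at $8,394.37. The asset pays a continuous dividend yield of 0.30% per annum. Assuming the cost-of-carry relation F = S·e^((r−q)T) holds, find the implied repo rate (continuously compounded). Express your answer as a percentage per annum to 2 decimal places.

From F = S·e^((r−q)T): (r − q) = ln(F/S)/T
ln(8394.37/7286.05) = ln(1.152115) = 0.141599
(r − q) = 0.141599 / (3) = 0.047200
r = ln(F/S)/T + q = 0.047200 + 0.0030 = 0.050200
r = 5.02%

5.02%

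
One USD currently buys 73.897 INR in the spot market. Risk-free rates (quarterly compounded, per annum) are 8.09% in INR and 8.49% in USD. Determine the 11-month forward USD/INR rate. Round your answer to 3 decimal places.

73.632

By covered interest parity, F = S · (1+r_INR/4)^(4T) / (1+r_USD/4)^(4T)
= 73.897 × 1.076181 / 1.080054 = 73.897 × 0.996414
F = 73.632 INR per USD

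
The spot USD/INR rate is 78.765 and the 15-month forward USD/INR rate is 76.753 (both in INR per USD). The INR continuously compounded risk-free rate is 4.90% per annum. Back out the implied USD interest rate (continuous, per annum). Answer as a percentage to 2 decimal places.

6.97%

F = S·e^((r_INR − r_USD)T) ⇒ r_USD = r_INR − ln(F/S)/T
ln(76.753/78.765) = -0.025876; /(15/12) = -0.020701
r_USD = 0.0490 + 0.020701 = 0.069701
r_USD = 6.97%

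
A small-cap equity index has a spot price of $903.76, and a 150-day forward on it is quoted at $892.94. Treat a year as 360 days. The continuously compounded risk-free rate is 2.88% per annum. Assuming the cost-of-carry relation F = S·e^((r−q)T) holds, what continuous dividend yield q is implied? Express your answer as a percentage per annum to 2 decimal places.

From F = S·e^((r−q)T): (r − q) = ln(F/S)/T
ln(892.94/903.76) = ln(0.988028) = -0.012044
(r − q) = -0.012044 / (150/360) = -0.028906
q = r − ln(F/S)/T = 0.0288 + 0.028906 = 0.057706
q = 5.77%

5.77%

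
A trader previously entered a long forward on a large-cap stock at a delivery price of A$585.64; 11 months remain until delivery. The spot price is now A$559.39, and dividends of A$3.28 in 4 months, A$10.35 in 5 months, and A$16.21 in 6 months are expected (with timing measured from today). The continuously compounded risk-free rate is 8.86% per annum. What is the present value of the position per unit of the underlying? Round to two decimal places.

PV(remaining dividends) I = 3.28·e^(−0.0886·4/12) + 10.35·e^(−0.0886·5/12) + 16.21·e^(−0.0886·6/12) = 28.6670
Current forward F = (S − I)·e^(rT) = (559.39 − 28.6670)·e^(0.0886·11/12) = 530.7230 × 1.084606 = 575.6254
Value (long) = (F − K)·e^(−rT) = (575.6254 − 585.64) × 0.921994 = -9.2334
Value = -A$9.23

-A$9.23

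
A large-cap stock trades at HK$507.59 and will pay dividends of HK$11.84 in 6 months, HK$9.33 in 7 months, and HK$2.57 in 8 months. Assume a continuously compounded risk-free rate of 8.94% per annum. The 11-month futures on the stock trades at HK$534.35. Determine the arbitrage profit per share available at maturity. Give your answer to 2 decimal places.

HK$7.94 per share

PV(dividends) I = 11.84·e^(−0.0894·6/12) + 9.33·e^(−0.0894·7/12) + 2.57·e^(−0.0894·8/12) = 22.5996
Fair futures F* = (S − I)·e^(rT) = (507.59 − 22.5996)·e^0.081950 = 484.9904 × 1.085402 = 526.4096
Market HK$534.35 > fair 526.4096: forward overpriced → cash-and-carry (borrow at r, buy the stock and collect the dividends, short the forward).
Profit at T = |F_mkt − F*| = |534.35 − 526.4096| = HK$7.94 per share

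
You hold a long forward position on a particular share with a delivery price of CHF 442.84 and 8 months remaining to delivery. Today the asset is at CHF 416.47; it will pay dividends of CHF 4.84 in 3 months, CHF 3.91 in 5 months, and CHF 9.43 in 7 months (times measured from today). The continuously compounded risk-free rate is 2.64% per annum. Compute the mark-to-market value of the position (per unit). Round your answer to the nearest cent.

-CHF 36.61

PV(remaining dividends) I = 4.84·e^(−0.0264·3/12) + 3.91·e^(−0.0264·5/12) + 9.43·e^(−0.0264·7/12) = 17.9613
Current forward F = (S − I)·e^(rT) = (416.47 − 17.9613)·e^(0.0264·8/12) = 398.5087 × 1.017756 = 405.5846
Value (long) = (F − K)·e^(−rT) = (405.5846 − 442.84) × 0.982554 = -36.6054
Value = -CHF 36.61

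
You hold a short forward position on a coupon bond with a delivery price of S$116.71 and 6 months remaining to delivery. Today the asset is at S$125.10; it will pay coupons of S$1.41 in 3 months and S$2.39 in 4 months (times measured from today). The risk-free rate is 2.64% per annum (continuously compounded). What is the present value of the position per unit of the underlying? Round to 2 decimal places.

PV(remaining coupons) I = 1.41·e^(−0.0264·3/12) + 2.39·e^(−0.0264·4/12) = 3.7698
Current forward F = (S − I)·e^(rT) = (125.10 − 3.7698)·e^(0.0264·6/12) = 121.3302 × 1.013288 = 122.9424
Value (long) = (F − K)·e^(−rT) = (122.9424 − 116.71) × 0.986887 = 6.1507
Short position value = −(long value) = -S$6.15

-S$6.15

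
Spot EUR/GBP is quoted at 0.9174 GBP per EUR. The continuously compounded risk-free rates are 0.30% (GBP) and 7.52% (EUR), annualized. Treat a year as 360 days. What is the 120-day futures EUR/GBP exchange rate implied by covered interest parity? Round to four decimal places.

0.8956

F = S·e^((r_GBP − r_EUR)T) = 0.9174 · e^((0.0030 − 0.0752) × 120/360)
= 0.9174 · e^-0.024067 = 0.9174 × 0.976220
F = 0.8956 GBP per EUR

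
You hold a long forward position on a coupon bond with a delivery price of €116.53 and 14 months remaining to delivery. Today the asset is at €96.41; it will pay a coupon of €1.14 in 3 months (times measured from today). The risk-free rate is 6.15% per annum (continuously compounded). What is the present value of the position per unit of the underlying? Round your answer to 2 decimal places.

PV(remaining coupons) I = 1.14·e^(−0.0615·3/12) = 1.1226
Current forward F = (S − I)·e^(rT) = (96.41 − 1.1226)·e^(0.0615·14/12) = 95.2874 × 1.074387 = 102.3755
Value (long) = (F − K)·e^(−rT) = (102.3755 − 116.53) × 0.930764 = -13.1745
Value = -€13.17

-€13.17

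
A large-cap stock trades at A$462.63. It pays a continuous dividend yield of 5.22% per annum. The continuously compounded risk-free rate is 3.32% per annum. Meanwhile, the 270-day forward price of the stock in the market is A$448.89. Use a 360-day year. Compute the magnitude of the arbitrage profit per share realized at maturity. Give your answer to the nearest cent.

A$7.19 per share

Fair forward: F* = S·e^(carry·T), with carry = (r − q) = 0.0332 − 0.0522 = -0.0190
F* = 462.63 · e^(-0.0190 × 270/360) = 462.63 · e^-0.014250 = 462.63 × 0.985851 = A$456.0842
Market A$448.89 < fair A$456.0842: forward underpriced → reverse cash-and-carry (short spot, go long the forward).
At maturity, profit = |F_mkt − F*| = |448.89 − 456.0842| = A$7.19 per share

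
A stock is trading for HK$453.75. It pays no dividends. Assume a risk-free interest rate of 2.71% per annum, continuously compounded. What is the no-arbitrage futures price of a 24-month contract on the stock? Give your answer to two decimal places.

HK$479.02

F = S·e^(rT) = 453.75 · e^(0.0271 × 24/12)
= 453.75 · e^0.054200 = 453.75 × 1.055696
F = HK$479.02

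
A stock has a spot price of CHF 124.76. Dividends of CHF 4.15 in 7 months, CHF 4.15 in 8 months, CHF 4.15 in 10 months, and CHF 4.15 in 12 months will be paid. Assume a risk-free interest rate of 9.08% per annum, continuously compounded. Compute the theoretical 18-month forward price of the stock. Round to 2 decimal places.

PV(dividends) I = 4.15·e^(−0.0908·7/12) + 4.15·e^(−0.0908·8/12) + 4.15·e^(−0.0908·10/12) + 4.15·e^(−0.0908·12/12)
I = 3.9359 + 3.9062 + 3.8476 + 3.7898 = 15.4795
F = (S − I)·e^(rT) = (124.76 − 15.4795) · e^(0.0908·18/12)
= 109.2805 · e^0.136200 = 109.2805 × 1.145911 = CHF 125.23

CHF 125.23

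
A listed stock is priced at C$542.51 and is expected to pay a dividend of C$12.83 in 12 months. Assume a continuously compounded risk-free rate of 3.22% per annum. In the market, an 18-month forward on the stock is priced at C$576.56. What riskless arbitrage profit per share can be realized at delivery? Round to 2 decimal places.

C$20.24 per share

PV(dividends) I = 12.83·e^(−0.0322·12/12) = 12.4235
Fair forward F* = (S − I)·e^(rT) = (542.51 − 12.4235)·e^0.048300 = 530.0865 × 1.049485 = 556.3178
Market C$576.56 > fair 556.3178: forward overpriced → cash-and-carry (borrow at r, buy the stock and collect the dividends, short the forward).
Profit at T = |F_mkt − F*| = |576.56 − 556.3178| = C$20.24 per share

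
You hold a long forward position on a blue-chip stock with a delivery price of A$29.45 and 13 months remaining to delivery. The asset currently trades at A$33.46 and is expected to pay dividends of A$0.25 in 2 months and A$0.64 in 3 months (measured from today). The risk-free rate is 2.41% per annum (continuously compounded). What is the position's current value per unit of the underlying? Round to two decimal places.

PV(remaining dividends) I = 0.25·e^(−0.0241·2/12) + 0.64·e^(−0.0241·3/12) = 0.8852
Current forward F = (S − I)·e^(rT) = (33.46 − 0.8852)·e^(0.0241·13/12) = 32.5748 × 1.026452 = 33.4365
Value (long) = (F − K)·e^(−rT) = (33.4365 − 29.45) × 0.974230 = 3.8838
Value = A$3.88

A$3.88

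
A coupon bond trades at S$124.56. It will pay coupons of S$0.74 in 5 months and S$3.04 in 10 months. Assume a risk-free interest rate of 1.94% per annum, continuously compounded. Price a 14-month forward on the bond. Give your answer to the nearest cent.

PV(coupons) I = 0.74·e^(−0.0194·5/12) + 3.04·e^(−0.0194·10/12)
I = 0.7340 + 2.9912 = 3.7252
F = (S − I)·e^(rT) = (124.56 − 3.7252) · e^(0.0194·14/12)
= 120.8348 · e^0.022633 = 120.8348 × 1.022891 = S$123.60

S$123.60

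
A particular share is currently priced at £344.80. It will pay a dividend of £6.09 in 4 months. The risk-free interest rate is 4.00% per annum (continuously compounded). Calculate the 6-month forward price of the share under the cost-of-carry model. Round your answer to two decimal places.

£345.63

PV(dividends) I = 6.09·e^(−0.0400·4/12)
I = 6.0093
F = (S − I)·e^(rT) = (344.80 − 6.0093) · e^(0.0400·6/12)
= 338.7907 · e^0.020000 = 338.7907 × 1.020201 = £345.63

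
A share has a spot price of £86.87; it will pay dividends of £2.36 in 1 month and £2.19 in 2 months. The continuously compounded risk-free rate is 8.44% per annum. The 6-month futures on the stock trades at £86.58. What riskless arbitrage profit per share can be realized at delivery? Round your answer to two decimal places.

£0.66 per share

PV(dividends) I = 2.36·e^(−0.0844·1/12) + 2.19·e^(−0.0844·2/12) = 4.5029
Fair futures F* = (S − I)·e^(rT) = (86.87 − 4.5029)·e^0.042200 = 82.3671 × 1.043103 = 85.9174
Market £86.58 > fair 85.9174: forward overpriced → cash-and-carry (borrow at r, buy the stock and collect the dividends, short the forward).
Profit at T = |F_mkt − F*| = |86.58 − 85.9174| = £0.66 per share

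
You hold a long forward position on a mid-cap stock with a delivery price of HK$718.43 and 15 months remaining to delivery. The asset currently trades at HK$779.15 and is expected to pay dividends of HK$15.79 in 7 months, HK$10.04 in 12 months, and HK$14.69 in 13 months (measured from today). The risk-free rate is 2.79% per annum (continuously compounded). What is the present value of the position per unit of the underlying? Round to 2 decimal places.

HK$45.79

PV(remaining dividends) I = 15.79·e^(−0.0279·7/12) + 10.04·e^(−0.0279·12/12) + 14.69·e^(−0.0279·13/12) = 39.5515
Current forward F = (S − I)·e^(rT) = (779.15 − 39.5515)·e^(0.0279·15/12) = 739.5985 × 1.035490 = 765.8469
Value (long) = (F − K)·e^(−rT) = (765.8469 − 718.43) × 0.965726 = 45.7917
Value = HK$45.79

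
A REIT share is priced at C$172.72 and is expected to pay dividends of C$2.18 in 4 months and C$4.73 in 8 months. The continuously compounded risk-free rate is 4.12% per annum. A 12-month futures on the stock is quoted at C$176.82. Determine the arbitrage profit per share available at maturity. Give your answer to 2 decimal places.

PV(dividends) I = 2.18·e^(−0.0412·4/12) + 4.73·e^(−0.0412·8/12) = 6.7521
Fair futures F* = (S − I)·e^(rT) = (172.72 − 6.7521)·e^0.041200 = 165.9679 × 1.042060 = 172.9485
Market C$176.82 > fair 172.9485: forward overpriced → cash-and-carry (borrow at r, buy the stock and collect the dividends, short the forward).
Profit at T = |F_mkt − F*| = |176.82 − 172.9485| = C$3.87 per share

C$3.87 per share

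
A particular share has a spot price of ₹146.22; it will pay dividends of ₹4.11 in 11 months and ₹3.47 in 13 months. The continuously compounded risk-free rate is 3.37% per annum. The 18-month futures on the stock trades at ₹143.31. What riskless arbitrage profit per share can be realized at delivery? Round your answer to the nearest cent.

PV(dividends) I = 4.11·e^(−0.0337·11/12) + 3.47·e^(−0.0337·13/12) = 7.3306
Fair futures F* = (S − I)·e^(rT) = (146.22 − 7.3306)·e^0.050550 = 138.8894 × 1.051849 = 146.0907
Market ₹143.31 < fair 146.0907: forward underpriced → reverse cash-and-carry (short the stock, invest proceeds at r, pay the dividends, go long the forward).
Profit at T = |F_mkt − F*| = |143.31 − 146.0907| = ₹2.78 per share

₹2.78 per share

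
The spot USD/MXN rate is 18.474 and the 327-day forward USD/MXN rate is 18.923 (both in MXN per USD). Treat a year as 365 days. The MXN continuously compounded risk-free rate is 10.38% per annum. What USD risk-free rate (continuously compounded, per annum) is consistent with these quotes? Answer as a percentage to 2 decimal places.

7.70%

F = S·e^((r_MXN − r_USD)T) ⇒ r_USD = r_MXN − ln(F/S)/T
ln(18.923/18.474) = 0.024014; /(327/365) = 0.026805
r_USD = 0.1038 − 0.026805 = 0.076995
r_USD = 7.70%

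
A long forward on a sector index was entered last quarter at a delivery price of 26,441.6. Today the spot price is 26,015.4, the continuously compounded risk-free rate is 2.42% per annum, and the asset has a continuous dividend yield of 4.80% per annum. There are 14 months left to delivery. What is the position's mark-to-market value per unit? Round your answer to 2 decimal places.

-1106.93

Current fair forward for the remaining 14 months: F = S·e^((r − q)·T), (r − q) = 0.0242 − 0.0480 = -0.0238
F = 26015.4 · e^(-0.0238 × 14/12) = 26015.4 × 0.97261528 = 25302.9756
Value of long forward = (F − K)·e^(−rT) = (25302.9756 − 26441.6) · e^(−0.0242·14/12)
= -1138.6244 × 0.97216150 = -1106.93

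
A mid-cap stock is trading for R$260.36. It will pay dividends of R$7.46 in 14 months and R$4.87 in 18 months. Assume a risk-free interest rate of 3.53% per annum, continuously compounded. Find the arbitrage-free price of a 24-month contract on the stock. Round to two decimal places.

PV(dividends) I = 7.46·e^(−0.0353·14/12) + 4.87·e^(−0.0353·18/12)
I = 7.1590 + 4.6188 = 11.7778
F = (S − I)·e^(rT) = (260.36 − 11.7778) · e^(0.0353·24/12)
= 248.5822 · e^0.070600 = 248.5822 × 1.073152 = R$266.77

R$266.77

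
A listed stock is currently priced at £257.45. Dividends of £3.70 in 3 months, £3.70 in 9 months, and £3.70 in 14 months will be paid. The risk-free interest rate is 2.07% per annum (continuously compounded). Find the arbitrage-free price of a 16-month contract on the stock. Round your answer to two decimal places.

PV(dividends) I = 3.70·e^(−0.0207·3/12) + 3.70·e^(−0.0207·9/12) + 3.70·e^(−0.0207·14/12)
I = 3.6809 + 3.6430 + 3.6117 = 10.9356
F = (S − I)·e^(rT) = (257.45 − 10.9356) · e^(0.0207·16/12)
= 246.5144 · e^0.027600 = 246.5144 × 1.027984 = £253.41

£253.41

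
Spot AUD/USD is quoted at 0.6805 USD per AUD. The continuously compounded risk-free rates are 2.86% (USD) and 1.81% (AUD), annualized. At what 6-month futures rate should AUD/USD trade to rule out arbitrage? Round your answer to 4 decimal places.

F = S·e^((r_USD − r_AUD)T) = 0.6805 · e^((0.0286 − 0.0181) × 6/12)
= 0.6805 · e^0.005250 = 0.6805 × 1.005264
F = 0.6841 USD per AUD

0.6841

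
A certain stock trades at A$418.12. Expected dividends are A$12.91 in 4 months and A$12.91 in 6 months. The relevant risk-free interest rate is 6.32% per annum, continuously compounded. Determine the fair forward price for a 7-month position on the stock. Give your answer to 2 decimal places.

A$407.73

PV(dividends) I = 12.91·e^(−0.0632·4/12) + 12.91·e^(−0.0632·6/12)
I = 12.6409 + 12.5084 = 25.1493
F = (S − I)·e^(rT) = (418.12 − 25.1493) · e^(0.0632·7/12)
= 392.9707 · e^0.036867 = 392.9707 × 1.037555 = A$407.73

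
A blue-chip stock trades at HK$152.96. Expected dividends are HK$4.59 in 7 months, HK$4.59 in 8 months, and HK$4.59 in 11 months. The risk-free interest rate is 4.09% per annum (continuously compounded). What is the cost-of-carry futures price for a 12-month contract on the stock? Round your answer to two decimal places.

PV(dividends) I = 4.59·e^(−0.0409·7/12) + 4.59·e^(−0.0409·8/12) + 4.59·e^(−0.0409·11/12)
I = 4.4818 + 4.4665 + 4.4211 = 13.3694
F = (S − I)·e^(rT) = (152.96 − 13.3694) · e^(0.0409·12/12)
= 139.5906 · e^0.040900 = 139.5906 × 1.041748 = HK$145.42

HK$145.42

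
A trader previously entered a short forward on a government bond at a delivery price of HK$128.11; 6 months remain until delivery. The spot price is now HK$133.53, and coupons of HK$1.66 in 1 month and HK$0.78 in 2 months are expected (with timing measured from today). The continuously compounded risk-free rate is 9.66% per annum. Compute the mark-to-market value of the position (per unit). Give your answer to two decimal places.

PV(remaining coupons) I = 1.66·e^(−0.0966·1/12) + 0.78·e^(−0.0966·2/12) = 2.4142
Current forward F = (S − I)·e^(rT) = (133.53 − 2.4142)·e^(0.0966·6/12) = 131.1158 × 1.049485 = 137.6041
Value (long) = (F − K)·e^(−rT) = (137.6041 − 128.11) × 0.952848 = 9.0464
Short position value = −(long value) = -HK$9.05

-HK$9.05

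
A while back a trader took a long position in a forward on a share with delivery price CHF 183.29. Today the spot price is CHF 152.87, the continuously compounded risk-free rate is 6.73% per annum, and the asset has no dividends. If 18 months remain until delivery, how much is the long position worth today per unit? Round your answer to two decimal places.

Current fair forward for the remaining 18 months: F = S·e^(r·T), r = 0.0673
F = 152.87 · e^(0.0673 × 18/12) = 152.87 × 1.106221 = 169.1080
Value of long forward = (F − K)·e^(−rT) = (169.1080 − 183.29) · e^(−0.0673·18/12)
= -14.1820 × 0.903978 = -12.82

-CHF 12.82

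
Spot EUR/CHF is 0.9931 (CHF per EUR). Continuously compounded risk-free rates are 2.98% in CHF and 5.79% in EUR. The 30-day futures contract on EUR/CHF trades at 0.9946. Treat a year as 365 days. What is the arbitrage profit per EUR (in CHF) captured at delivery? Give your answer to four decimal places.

0.0038 per EUR (in CHF)

Fair futures: F* = S·e^(carry·T), with carry = (r_CHF − r_EUR) = 0.0298 − 0.0579 = -0.0281
F* = 0.9931 · e^(-0.0281 × 30/365) = 0.9931 · e^-0.002310 = 0.9931 × 0.997693 = 0.9908
Market 0.9946 > fair 0.9908: forward overpriced → cash-and-carry (buy spot, short the forward).
At maturity, profit = |F_mkt − F*| = |0.9946 − 0.9908| = 0.0038 per EUR (in CHF)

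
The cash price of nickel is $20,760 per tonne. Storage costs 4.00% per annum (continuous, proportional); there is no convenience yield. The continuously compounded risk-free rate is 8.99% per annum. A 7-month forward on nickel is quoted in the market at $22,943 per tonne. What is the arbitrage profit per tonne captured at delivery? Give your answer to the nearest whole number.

$549 per tonne

Fair forward: F* = S·e^(carry·T), with carry = (r + u) = 0.0899 + 0.0400 = 0.1299
F* = 20760 · e^(0.1299 × 7/12) = 20760 · e^0.075775 = 20760 × 1.078720 = $22394.2272
Market $22943 > fair $22394.2272: forward overpriced → cash-and-carry (buy spot, short the forward).
At maturity, profit = |F_mkt − F*| = |22943 − 22394.2272| = $549 per tonne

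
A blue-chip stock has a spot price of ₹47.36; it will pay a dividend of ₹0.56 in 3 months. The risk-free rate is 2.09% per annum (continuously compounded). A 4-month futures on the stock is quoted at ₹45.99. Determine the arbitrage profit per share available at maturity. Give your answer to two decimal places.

₹1.14 per share

PV(dividends) I = 0.56·e^(−0.0209·3/12) = 0.5571
Fair futures F* = (S − I)·e^(rT) = (47.36 − 0.5571)·e^0.006967 = 46.8029 × 1.006991 = 47.1301
Market ₹45.99 < fair 47.1301: forward underpriced → reverse cash-and-carry (short the stock, invest proceeds at r, pay the dividends, go long the forward).
Profit at T = |F_mkt − F*| = |45.99 − 47.1301| = ₹1.14 per share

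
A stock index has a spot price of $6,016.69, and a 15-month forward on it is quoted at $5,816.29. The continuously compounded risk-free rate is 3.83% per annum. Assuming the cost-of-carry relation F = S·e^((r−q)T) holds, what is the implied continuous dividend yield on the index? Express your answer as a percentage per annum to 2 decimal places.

From F = S·e^((r−q)T): (r − q) = ln(F/S)/T
ln(5816.29/6016.69) = ln(0.966693) = -0.033874
(r − q) = -0.033874 / (15/12) = -0.027099
q = r − ln(F/S)/T = 0.0383 + 0.027099 = 0.065399
q = 6.54%

6.54%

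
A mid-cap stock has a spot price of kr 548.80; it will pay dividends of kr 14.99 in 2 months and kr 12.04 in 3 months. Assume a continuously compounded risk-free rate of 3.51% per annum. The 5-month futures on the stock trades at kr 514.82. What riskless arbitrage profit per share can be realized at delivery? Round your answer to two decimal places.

PV(dividends) I = 14.99·e^(−0.0351·2/12) + 12.04·e^(−0.0351·3/12) = 26.8374
Fair futures F* = (S − I)·e^(rT) = (548.80 − 26.8374)·e^0.014625 = 521.9626 × 1.014732 = 529.6522
Market kr 514.82 < fair 529.6522: forward underpriced → reverse cash-and-carry (short the stock, invest proceeds at r, pay the dividends, go long the forward).
Profit at T = |F_mkt − F*| = |514.82 − 529.6522| = kr 14.83 per share

kr 14.83 per share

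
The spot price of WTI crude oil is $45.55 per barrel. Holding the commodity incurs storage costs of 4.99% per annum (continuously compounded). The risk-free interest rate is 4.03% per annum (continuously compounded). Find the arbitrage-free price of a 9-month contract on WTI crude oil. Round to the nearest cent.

Net carry = r + u − y = 0.0403 + 0.0499 − 0.0000 = 0.0902
F = S·e^((r+u−y)T) = 45.55 · e^(0.0902 × 9/12) = 45.55 · e^0.067650
= 45.55 × 1.069991 = $48.74 per barrel

$48.74 per barrel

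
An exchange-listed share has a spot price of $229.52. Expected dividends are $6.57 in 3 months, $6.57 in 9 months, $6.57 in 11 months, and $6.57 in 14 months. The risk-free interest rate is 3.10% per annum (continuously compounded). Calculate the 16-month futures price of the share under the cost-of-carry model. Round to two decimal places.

$212.46

PV(dividends) I = 6.57·e^(−0.0310·3/12) + 6.57·e^(−0.0310·9/12) + 6.57·e^(−0.0310·11/12) + 6.57·e^(−0.0310·14/12)
I = 6.5193 + 6.4190 + 6.3859 + 6.3366 = 25.6608
F = (S − I)·e^(rT) = (229.52 − 25.6608) · e^(0.0310·16/12)
= 203.8592 · e^0.041333 = 203.8592 × 1.042199 = $212.46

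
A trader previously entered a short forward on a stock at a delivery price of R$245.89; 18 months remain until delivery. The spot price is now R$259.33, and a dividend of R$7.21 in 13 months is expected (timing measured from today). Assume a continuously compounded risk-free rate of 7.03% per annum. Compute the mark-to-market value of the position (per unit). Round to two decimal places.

-R$31.37

PV(remaining dividends) I = 7.21·e^(−0.0703·13/12) = 6.6813
Current forward F = (S − I)·e^(rT) = (259.33 − 6.6813)·e^(0.0703·18/12) = 252.6487 × 1.111211 = 280.7460
Value (long) = (F − K)·e^(−rT) = (280.7460 − 245.89) × 0.899919 = 31.3676
Short position value = −(long value) = -R$31.37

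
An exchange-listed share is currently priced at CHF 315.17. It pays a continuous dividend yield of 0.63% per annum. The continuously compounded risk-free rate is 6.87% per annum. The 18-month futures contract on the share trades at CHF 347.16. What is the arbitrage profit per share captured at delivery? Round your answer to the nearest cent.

CHF 1.07 per share

Fair futures: F* = S·e^(carry·T), with carry = (r − q) = 0.0687 − 0.0063 = 0.0624
F* = 315.17 · e^(0.0624 × 18/12) = 315.17 · e^0.093600 = 315.17 × 1.098120 = CHF 346.0945
Market CHF 347.16 > fair CHF 346.0945: forward overpriced → cash-and-carry (buy spot, short the forward).
At maturity, profit = |F_mkt − F*| = |347.16 − 346.0945| = CHF 1.07 per share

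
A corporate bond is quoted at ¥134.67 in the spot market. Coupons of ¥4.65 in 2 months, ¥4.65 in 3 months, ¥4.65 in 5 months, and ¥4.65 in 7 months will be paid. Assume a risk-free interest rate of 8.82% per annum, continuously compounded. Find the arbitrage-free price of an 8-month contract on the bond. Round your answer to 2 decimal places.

PV(coupons) I = 4.65·e^(−0.0882·2/12) + 4.65·e^(−0.0882·3/12) + 4.65·e^(−0.0882·5/12) + 4.65·e^(−0.0882·7/12)
I = 4.5821 + 4.5486 + 4.4822 + 4.4168 = 18.0297
F = (S − I)·e^(rT) = (134.67 − 18.0297) · e^(0.0882·8/12)
= 116.6403 · e^0.058800 = 116.6403 × 1.060563 = ¥123.70

¥123.70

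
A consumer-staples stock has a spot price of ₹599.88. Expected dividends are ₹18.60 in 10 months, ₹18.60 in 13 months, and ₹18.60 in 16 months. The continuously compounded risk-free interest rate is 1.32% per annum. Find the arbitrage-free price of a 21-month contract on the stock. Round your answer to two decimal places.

₹557.61

PV(dividends) I = 18.60·e^(−0.0132·10/12) + 18.60·e^(−0.0132·13/12) + 18.60·e^(−0.0132·16/12)
I = 18.3965 + 18.3359 + 18.2755 = 55.0079
F = (S − I)·e^(rT) = (599.88 − 55.0079) · e^(0.0132·21/12)
= 544.8721 · e^0.023100 = 544.8721 × 1.023369 = ₹557.61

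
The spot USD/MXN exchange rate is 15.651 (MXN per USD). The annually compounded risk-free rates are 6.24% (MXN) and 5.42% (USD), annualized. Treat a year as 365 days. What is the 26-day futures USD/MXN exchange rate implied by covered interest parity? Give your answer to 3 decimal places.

15.660

By covered interest parity, F = S · (1+r_MXN)^T / (1+r_USD)^T
= 15.651 × 1.004321 / 1.003767 = 15.651 × 1.000552
F = 15.660 MXN per USD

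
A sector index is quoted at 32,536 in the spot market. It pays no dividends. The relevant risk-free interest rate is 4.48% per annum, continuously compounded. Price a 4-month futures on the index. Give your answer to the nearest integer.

F = S·e^(rT) = 32536 · e^(0.0448 × 4/12)
= 32536 · e^0.014933 = 32536 × 1.015045
F = 33,026

33,026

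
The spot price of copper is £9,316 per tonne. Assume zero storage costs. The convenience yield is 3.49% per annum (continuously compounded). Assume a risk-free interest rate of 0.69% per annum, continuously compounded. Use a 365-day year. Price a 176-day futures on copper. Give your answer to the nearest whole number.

Net carry = r + u − y = 0.0069 + 0.0000 − 0.0349 = -0.0280
F = S·e^((r+u−y)T) = 9316 · e^(-0.0280 × 176/365) = 9316 · e^-0.013501
= 9316 × 0.986590 = £9,191 per tonne

£9,191 per tonne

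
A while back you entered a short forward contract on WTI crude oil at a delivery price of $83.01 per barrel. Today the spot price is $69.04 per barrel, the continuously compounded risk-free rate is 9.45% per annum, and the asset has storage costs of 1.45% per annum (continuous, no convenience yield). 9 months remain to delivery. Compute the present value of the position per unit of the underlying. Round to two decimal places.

Current fair forward for the remaining 9 months: F = S·e^((r + u)·T), (r + u) = 0.0945 + 0.0145 = 0.1090
F = 69.04 · e^(0.1090 × 9/12) = 69.04 × 1.085184 = 74.9211
Value of long forward = (F − K)·e^(−rT) = (74.9211 − 83.01) · e^(−0.0945·9/12)
= -8.0889 × 0.931578 = -7.54
Short position value = −(long value) = $7.54

$7.54 per barrel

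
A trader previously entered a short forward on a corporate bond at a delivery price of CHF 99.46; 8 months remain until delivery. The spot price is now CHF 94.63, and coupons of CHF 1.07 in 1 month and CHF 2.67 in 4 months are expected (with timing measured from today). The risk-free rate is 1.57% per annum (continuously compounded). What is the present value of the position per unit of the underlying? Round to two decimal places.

CHF 7.52

PV(remaining coupons) I = 1.07·e^(−0.0157·1/12) + 2.67·e^(−0.0157·4/12) = 3.7247
Current forward F = (S − I)·e^(rT) = (94.63 − 3.7247)·e^(0.0157·8/12) = 90.9053 × 1.010522 = 91.8618
Value (long) = (F − K)·e^(−rT) = (91.8618 − 99.46) × 0.989588 = -7.5191
Short position value = −(long value) = CHF 7.52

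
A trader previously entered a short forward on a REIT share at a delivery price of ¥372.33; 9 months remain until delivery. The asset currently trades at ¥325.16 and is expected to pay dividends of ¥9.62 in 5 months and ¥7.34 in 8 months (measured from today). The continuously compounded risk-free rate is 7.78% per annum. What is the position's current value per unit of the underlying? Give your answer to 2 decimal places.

PV(remaining dividends) I = 9.62·e^(−0.0778·5/12) + 7.34·e^(−0.0778·8/12) = 16.2822
Current forward F = (S − I)·e^(rT) = (325.16 − 16.2822)·e^(0.0778·9/12) = 308.8778 × 1.060086 = 327.4370
Value (long) = (F − K)·e^(−rT) = (327.4370 − 372.33) × 0.943320 = -42.3485
Short position value = −(long value) = ¥42.35

¥42.35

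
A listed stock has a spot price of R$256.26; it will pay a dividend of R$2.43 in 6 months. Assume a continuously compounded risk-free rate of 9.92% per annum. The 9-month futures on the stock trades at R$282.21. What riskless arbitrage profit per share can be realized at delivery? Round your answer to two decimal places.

R$8.65 per share

PV(dividends) I = 2.43·e^(−0.0992·6/12) = 2.3124
Fair futures F* = (S − I)·e^(rT) = (256.26 − 2.3124)·e^0.074400 = 253.9476 × 1.077238 = 273.5620
Market R$282.21 > fair 273.5620: forward overpriced → cash-and-carry (borrow at r, buy the stock and collect the dividends, short the forward).
Profit at T = |F_mkt − F*| = |282.21 − 273.5620| = R$8.65 per share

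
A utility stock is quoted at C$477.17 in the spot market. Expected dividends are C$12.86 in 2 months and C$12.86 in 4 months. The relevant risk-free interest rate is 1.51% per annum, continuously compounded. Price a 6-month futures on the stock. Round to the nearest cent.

C$454.97

PV(dividends) I = 12.86·e^(−0.0151·2/12) + 12.86·e^(−0.0151·4/12)
I = 12.8277 + 12.7954 = 25.6231
F = (S − I)·e^(rT) = (477.17 − 25.6231) · e^(0.0151·6/12)
= 451.5469 · e^0.007550 = 451.5469 × 1.007579 = C$454.97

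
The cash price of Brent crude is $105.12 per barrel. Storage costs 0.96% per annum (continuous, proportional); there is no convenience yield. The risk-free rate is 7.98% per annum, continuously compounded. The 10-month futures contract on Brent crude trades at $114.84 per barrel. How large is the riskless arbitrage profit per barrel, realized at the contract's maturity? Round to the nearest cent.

$1.59 per barrel

Fair futures: F* = S·e^(carry·T), with carry = (r + u) = 0.0798 + 0.0096 = 0.0894
F* = 105.12 · e^(0.0894 × 10/12) = 105.12 · e^0.074500 = 105.12 × 1.077345 = $113.2505
Market $114.84 > fair $113.2505: forward overpriced → cash-and-carry (buy spot, short the forward).
At maturity, profit = |F_mkt − F*| = |114.84 − 113.2505| = $1.59 per barrel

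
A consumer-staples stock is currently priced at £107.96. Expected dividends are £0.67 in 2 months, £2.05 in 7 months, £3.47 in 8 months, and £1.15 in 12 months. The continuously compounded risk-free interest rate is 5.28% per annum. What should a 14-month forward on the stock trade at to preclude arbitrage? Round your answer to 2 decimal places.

PV(dividends) I = 0.67·e^(−0.0528·2/12) + 2.05·e^(−0.0528·7/12) + 3.47·e^(−0.0528·8/12) + 1.15·e^(−0.0528·12/12)
I = 0.6641 + 1.9878 + 3.3500 + 1.0909 = 7.0928
F = (S − I)·e^(rT) = (107.96 − 7.0928) · e^(0.0528·14/12)
= 100.8672 · e^0.061600 = 100.8672 × 1.063537 = £107.28

£107.28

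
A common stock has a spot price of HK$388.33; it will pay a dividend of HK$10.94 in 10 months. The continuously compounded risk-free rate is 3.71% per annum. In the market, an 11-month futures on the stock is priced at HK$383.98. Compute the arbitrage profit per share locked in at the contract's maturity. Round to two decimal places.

HK$6.81 per share

PV(dividends) I = 10.94·e^(−0.0371·10/12) = 10.6069
Fair futures F* = (S − I)·e^(rT) = (388.33 − 10.6069)·e^0.034008 = 377.7231 × 1.034593 = 390.7897
Market HK$383.98 < fair 390.7897: forward underpriced → reverse cash-and-carry (short the stock, invest proceeds at r, pay the dividends, go long the forward).
Profit at T = |F_mkt − F*| = |383.98 − 390.7897| = HK$6.81 per share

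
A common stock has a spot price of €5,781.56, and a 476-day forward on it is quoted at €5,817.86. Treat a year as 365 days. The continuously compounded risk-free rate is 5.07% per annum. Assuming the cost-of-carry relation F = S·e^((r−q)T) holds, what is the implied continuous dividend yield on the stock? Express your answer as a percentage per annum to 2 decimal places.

From F = S·e^((r−q)T): (r − q) = ln(F/S)/T
ln(5817.86/5781.56) = ln(1.006279) = 0.006259
(r − q) = 0.006259 / (476/365) = 0.004799
q = r − ln(F/S)/T = 0.0507 − 0.004799 = 0.045901
q = 4.59%

4.59%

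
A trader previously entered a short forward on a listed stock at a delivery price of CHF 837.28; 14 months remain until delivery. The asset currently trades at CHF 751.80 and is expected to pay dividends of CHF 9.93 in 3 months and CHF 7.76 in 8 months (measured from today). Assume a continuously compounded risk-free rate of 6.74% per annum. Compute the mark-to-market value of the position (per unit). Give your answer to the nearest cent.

CHF 39.35

PV(remaining dividends) I = 9.93·e^(−0.0674·3/12) + 7.76·e^(−0.0674·8/12) = 17.1831
Current forward F = (S − I)·e^(rT) = (751.80 − 17.1831)·e^(0.0674·14/12) = 734.6169 × 1.081808 = 794.7144
Value (long) = (F − K)·e^(−rT) = (794.7144 − 837.28) × 0.924379 = -39.3467
Short position value = −(long value) = CHF 39.35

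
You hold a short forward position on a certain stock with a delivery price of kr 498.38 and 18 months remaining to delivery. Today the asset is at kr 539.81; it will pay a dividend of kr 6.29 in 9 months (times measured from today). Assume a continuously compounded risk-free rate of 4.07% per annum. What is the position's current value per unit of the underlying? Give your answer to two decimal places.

PV(remaining dividends) I = 6.29·e^(−0.0407·9/12) = 6.1009
Current forward F = (S − I)·e^(rT) = (539.81 − 6.1009)·e^(0.0407·18/12) = 533.7091 × 1.062952 = 567.3072
Value (long) = (F − K)·e^(−rT) = (567.3072 − 498.38) × 0.940776 = 64.8451
Short position value = −(long value) = -kr 64.85

-kr 64.85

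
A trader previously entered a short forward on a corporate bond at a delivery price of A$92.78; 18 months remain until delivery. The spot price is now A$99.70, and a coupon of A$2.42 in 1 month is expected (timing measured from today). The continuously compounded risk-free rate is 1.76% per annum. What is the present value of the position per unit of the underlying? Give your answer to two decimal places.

PV(remaining coupons) I = 2.42·e^(−0.0176·1/12) = 2.4165
Current forward F = (S − I)·e^(rT) = (99.70 − 2.4165)·e^(0.0176·18/12) = 97.2835 × 1.026752 = 99.8860
Value (long) = (F − K)·e^(−rT) = (99.8860 − 92.78) × 0.973945 = 6.9209
Short position value = −(long value) = -A$6.92

-A$6.92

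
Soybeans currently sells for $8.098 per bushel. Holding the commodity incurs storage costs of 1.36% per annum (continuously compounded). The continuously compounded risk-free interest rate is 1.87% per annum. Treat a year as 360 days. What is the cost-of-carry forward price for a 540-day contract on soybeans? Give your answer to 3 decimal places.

$8.500 per bushel

Net carry = r + u − y = 0.0187 + 0.0136 − 0.0000 = 0.0323
F = S·e^((r+u−y)T) = 8.098 · e^(0.0323 × 540/360) = 8.098 · e^0.048450
= 8.098 × 1.049643 = $8.500 per bushel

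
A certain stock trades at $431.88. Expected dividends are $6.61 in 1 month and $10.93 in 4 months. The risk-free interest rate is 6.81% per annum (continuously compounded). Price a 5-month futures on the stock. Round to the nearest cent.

$426.56

PV(dividends) I = 6.61·e^(−0.0681·1/12) + 10.93·e^(−0.0681·4/12)
I = 6.5726 + 10.6847 = 17.2573
F = (S − I)·e^(rT) = (431.88 − 17.2573) · e^(0.0681·5/12)
= 414.6227 · e^0.028375 = 414.6227 × 1.028781 = $426.56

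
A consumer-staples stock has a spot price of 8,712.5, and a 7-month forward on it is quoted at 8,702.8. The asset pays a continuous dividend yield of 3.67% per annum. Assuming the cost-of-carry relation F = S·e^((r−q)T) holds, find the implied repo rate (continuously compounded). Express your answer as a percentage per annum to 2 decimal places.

3.48%

From F = S·e^((r−q)T): (r − q) = ln(F/S)/T
ln(8702.8/8712.5) = ln(0.998887) = -0.001114
(r − q) = -0.001114 / (7/12) = -0.001910
r = ln(F/S)/T + q = -0.001910 + 0.0367 = 0.034790
r = 3.48%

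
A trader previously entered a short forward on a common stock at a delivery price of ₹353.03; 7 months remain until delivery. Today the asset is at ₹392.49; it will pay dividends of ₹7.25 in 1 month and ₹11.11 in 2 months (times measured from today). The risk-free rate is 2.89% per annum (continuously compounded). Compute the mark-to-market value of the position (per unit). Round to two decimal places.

PV(remaining dividends) I = 7.25·e^(−0.0289·1/12) + 11.11·e^(−0.0289·2/12) = 18.2892
Current forward F = (S − I)·e^(rT) = (392.49 − 18.2892)·e^(0.0289·7/12) = 374.2008 × 1.017001 = 380.5626
Value (long) = (F − K)·e^(−rT) = (380.5626 − 353.03) × 0.983283 = 27.0723
Short position value = −(long value) = -₹27.07

-₹27.07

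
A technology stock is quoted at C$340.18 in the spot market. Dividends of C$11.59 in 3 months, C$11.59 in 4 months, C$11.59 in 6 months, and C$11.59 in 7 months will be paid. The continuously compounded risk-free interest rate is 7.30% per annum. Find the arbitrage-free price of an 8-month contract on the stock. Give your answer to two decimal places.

C$309.93

PV(dividends) I = 11.59·e^(−0.0730·3/12) + 11.59·e^(−0.0730·4/12) + 11.59·e^(−0.0730·6/12) + 11.59·e^(−0.0730·7/12)
I = 11.3804 + 11.3114 + 11.1746 + 11.1068 = 44.9732
F = (S − I)·e^(rT) = (340.18 − 44.9732) · e^(0.0730·8/12)
= 295.2068 · e^0.048667 = 295.2068 × 1.049871 = C$309.93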